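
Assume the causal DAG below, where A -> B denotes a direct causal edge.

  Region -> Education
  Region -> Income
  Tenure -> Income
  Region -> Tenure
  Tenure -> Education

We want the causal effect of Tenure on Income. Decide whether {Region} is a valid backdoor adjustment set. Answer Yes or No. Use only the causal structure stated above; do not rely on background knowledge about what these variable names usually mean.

Backdoor paths from Tenure to Income (paths whose first edge points into Tenure):
  P1: Tenure <- Region -> Income
Condition 1 (no descendant of Tenure in the set): holds — descendants of Tenure are {Education, Income}; none are in {Region}.
Condition 2 (every backdoor path blocked by {Region}):
  P1: blocked at fork node Region ∈ conditioning set.
{Region} satisfies the backdoor criterion.

Yes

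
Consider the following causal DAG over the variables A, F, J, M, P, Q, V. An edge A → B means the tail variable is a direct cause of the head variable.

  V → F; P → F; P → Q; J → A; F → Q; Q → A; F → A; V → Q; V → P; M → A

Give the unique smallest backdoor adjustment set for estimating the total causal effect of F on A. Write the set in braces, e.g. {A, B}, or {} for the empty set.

{P, V}

Variables eligible for adjustment (non-descendants of F, excluding F and A): {J, M, P, V}.
Backdoor paths from F to A:
  P1: F <- V -> P -> Q -> A
  P2: F <- V -> Q -> A
  P3: F <- P <- V -> Q -> A
  P4: F <- P -> Q -> A
The empty set is not sufficient: P1 (F <- V -> P -> Q -> A) has no collider blocking it and no conditioned non-collider, so it is open.
Try {P, V}:
  P1: blocked at fork node V ∈ conditioning set.
  P2: blocked at fork node V ∈ conditioning set.
  P3: blocked at chain node P ∈ conditioning set.
  P4: blocked at fork node P ∈ conditioning set.
{P, V} contains no descendant of F and blocks every backdoor path.
Every element of {P, V} is needed (dropping P leaves P4 open; dropping V leaves P2 open), so no proper subset is valid.
Among all size-2 subsets of the eligible variables, only {P, V} blocks every backdoor path, so it is the unique smallest valid adjustment set.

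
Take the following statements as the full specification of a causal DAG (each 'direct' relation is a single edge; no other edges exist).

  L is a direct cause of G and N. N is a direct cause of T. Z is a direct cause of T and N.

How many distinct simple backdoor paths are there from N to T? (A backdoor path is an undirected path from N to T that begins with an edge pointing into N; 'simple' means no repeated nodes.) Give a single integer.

A backdoor path from N to T is any simple undirected path whose first edge points into N (i.e. leaves N via a parent).
Parents of N: {L, Z}.
Enumerating:
  P1: N <- Z -> T
That exhausts the simple backdoor paths. Count: 1.

1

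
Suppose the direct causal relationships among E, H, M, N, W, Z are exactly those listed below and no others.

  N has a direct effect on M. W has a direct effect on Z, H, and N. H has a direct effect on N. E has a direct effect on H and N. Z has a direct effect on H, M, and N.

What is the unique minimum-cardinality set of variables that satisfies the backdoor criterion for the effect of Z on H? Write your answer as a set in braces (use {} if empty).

Variables eligible for adjustment (non-descendants of Z, excluding Z and H): {E, W}.
Backdoor paths from Z to H:
  P1: Z <- W -> H
  P2: Z <- W -> N <- E -> H
  P3: Z <- W -> N <- H
The empty set is not sufficient: P1 (Z <- W -> H) has no collider blocking it and no conditioned non-collider, so it is open.
Try {W}:
  P1: blocked at fork node W ∈ conditioning set.
  P2: blocked at fork node W ∈ conditioning set.
  P3: blocked at fork node W ∈ conditioning set.
{W} contains no descendant of Z and blocks every backdoor path.
No other singleton works — e.g. {E} leaves P1 open — so {W} is the unique smallest valid adjustment set.

{W}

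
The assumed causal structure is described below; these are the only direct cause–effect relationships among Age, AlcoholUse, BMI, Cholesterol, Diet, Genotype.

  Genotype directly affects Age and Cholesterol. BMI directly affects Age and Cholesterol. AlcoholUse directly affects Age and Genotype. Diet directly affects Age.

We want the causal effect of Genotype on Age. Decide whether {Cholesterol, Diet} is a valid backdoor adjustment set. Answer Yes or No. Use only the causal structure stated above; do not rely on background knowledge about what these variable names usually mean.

Backdoor paths from Genotype to Age (paths whose first edge points into Genotype):
  P1: Genotype <- AlcoholUse -> Age
Condition 1 (no descendant of Genotype in the set): FAILS — Cholesterol is a descendant of Genotype.
Condition 2 (every backdoor path blocked by {Cholesterol, Diet}):
  P1: open — no interior node is in the conditioning set.
{Cholesterol, Diet} does not satisfy the backdoor criterion.

No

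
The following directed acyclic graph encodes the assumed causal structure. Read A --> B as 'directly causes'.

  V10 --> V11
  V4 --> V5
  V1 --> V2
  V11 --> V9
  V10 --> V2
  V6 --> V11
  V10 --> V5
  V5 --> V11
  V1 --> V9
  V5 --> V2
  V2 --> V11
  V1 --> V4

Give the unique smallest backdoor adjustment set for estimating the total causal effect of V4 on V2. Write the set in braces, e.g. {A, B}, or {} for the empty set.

Variables eligible for adjustment (non-descendants of V4, excluding V4 and V2): {V1, V10, V6}.
Backdoor paths from V4 to V2:
  P1: V4 <- V1 -> V2
  P2: V4 <- V1 -> V9 <- V11 <- V10 -> V5 -> V2
  P3: V4 <- V1 -> V9 <- V11 <- V10 -> V2
  P4: V4 <- V1 -> V9 <- V11 <- V5 <- V10 -> V2
  P5: V4 <- V1 -> V9 <- V11 <- V5 -> V2
  P6: V4 <- V1 -> V9 <- V11 <- V2
The empty set is not sufficient: P1 (V4 <- V1 -> V2) has no collider blocking it and no conditioned non-collider, so it is open.
Try {V1}:
  P1: blocked at fork node V1 ∈ conditioning set.
  P2: blocked at fork node V1 ∈ conditioning set.
  P3: blocked at fork node V1 ∈ conditioning set.
  P4: blocked at fork node V1 ∈ conditioning set.
  P5: blocked at fork node V1 ∈ conditioning set.
  P6: blocked at fork node V1 ∈ conditioning set.
{V1} contains no descendant of V4 and blocks every backdoor path.
No other singleton works — e.g. {V10} leaves P1 open — so {V1} is the unique smallest valid adjustment set.

{V1}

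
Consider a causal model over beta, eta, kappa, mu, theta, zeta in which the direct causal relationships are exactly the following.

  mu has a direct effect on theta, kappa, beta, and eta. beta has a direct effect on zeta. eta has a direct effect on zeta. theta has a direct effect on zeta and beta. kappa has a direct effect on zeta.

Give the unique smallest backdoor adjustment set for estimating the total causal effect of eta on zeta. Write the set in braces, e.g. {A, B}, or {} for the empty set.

Variables eligible for adjustment (non-descendants of eta, excluding eta and zeta): {beta, kappa, mu, theta}.
Backdoor paths from eta to zeta:
  P1: eta <- mu -> kappa -> zeta
  P2: eta <- mu -> theta -> beta -> zeta
  P3: eta <- mu -> theta -> zeta
  P4: eta <- mu -> beta <- theta -> zeta
  P5: eta <- mu -> beta -> zeta
The empty set is not sufficient: P1 (eta <- mu -> kappa -> zeta) has no collider blocking it and no conditioned non-collider, so it is open.
Try {mu}:
  P1: blocked at fork node mu ∈ conditioning set.
  P2: blocked at fork node mu ∈ conditioning set.
  P3: blocked at fork node mu ∈ conditioning set.
  P4: blocked at fork node mu ∈ conditioning set.
  P5: blocked at fork node mu ∈ conditioning set.
{mu} contains no descendant of eta and blocks every backdoor path.
No other singleton works — e.g. {kappa} leaves P2 open — so {mu} is the unique smallest valid adjustment set.

{mu}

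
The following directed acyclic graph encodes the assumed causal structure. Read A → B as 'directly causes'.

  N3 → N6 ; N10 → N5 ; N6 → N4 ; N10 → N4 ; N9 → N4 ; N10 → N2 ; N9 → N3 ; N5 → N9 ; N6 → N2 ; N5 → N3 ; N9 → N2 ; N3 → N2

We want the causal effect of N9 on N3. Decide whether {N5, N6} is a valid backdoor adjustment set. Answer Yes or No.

No

Backdoor paths from N9 to N3 (paths whose first edge points into N9):
  P1: N9 <- N5 <- N10 -> N2 <- N3
  P2: N9 <- N5 <- N10 -> N2 <- N6 <- N3
  P3: N9 <- N5 <- N10 -> N4 <- N6 <- N3
  P4: N9 <- N5 <- N10 -> N4 <- N6 -> N2 <- N3
  P5: N9 <- N5 -> N3
Condition 1 (no descendant of N9 in the set): FAILS — N6 is a descendant of N9.
Condition 2 (every backdoor path blocked by {N5, N6}):
  P1: blocked at chain node N5 ∈ conditioning set.
  P2: blocked at chain node N5 ∈ conditioning set.
  P3: blocked at chain node N5 ∈ conditioning set.
  P4: blocked at chain node N5 ∈ conditioning set.
  P5: blocked at fork node N5 ∈ conditioning set.
{N5, N6} does not satisfy the backdoor criterion.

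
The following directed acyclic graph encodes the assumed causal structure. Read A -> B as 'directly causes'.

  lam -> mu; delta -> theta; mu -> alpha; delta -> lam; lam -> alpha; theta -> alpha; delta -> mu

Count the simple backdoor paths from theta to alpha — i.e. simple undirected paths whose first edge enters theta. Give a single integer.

A backdoor path from theta to alpha is any simple undirected path whose first edge points into theta (i.e. leaves theta via a parent).
Parents of theta: {delta}.
Enumerating:
  P1: theta <- delta -> lam -> mu -> alpha
  P2: theta <- delta -> lam -> alpha
  P3: theta <- delta -> mu <- lam -> alpha
  P4: theta <- delta -> mu -> alpha
That exhausts the simple backdoor paths. Count: 4.

4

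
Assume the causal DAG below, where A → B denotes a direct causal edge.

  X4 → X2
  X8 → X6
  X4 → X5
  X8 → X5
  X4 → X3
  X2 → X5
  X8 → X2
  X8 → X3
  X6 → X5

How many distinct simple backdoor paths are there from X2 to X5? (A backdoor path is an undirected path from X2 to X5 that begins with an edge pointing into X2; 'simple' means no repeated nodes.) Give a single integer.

A backdoor path from X2 to X5 is any simple undirected path whose first edge points into X2 (i.e. leaves X2 via a parent).
Parents of X2: {X4, X8}.
Enumerating:
  P1: X2 <- X8 -> X6 -> X5
  P2: X2 <- X8 -> X5
  P3: X2 <- X8 -> X3 <- X4 -> X5
  P4: X2 <- X4 -> X5
  P5: X2 <- X4 -> X3 <- X8 -> X6 -> X5
  P6: X2 <- X4 -> X3 <- X8 -> X5
That exhausts the simple backdoor paths. Count: 6.

6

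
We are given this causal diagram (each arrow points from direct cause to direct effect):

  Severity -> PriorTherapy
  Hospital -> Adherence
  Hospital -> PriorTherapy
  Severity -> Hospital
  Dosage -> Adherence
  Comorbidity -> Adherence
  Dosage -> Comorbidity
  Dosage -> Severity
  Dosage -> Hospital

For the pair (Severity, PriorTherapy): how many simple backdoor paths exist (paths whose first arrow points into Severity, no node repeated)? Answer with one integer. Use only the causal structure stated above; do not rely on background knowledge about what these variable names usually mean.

A backdoor path from Severity to PriorTherapy is any simple undirected path whose first edge points into Severity (i.e. leaves Severity via a parent).
Parents of Severity: {Dosage}.
Enumerating:
  P1: Severity <- Dosage -> Hospital -> PriorTherapy
  P2: Severity <- Dosage -> Comorbidity -> Adherence <- Hospital -> PriorTherapy
  P3: Severity <- Dosage -> Adherence <- Hospital -> PriorTherapy
That exhausts the simple backdoor paths. Count: 3.

3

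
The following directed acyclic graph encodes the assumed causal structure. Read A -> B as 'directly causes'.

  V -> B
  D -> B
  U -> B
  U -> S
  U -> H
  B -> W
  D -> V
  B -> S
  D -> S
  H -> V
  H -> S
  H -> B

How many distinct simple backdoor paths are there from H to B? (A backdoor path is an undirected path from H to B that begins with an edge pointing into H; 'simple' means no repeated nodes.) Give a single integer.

A backdoor path from H to B is any simple undirected path whose first edge points into H (i.e. leaves H via a parent).
Parents of H: {U}.
Enumerating:
  P1: H <- U -> B
  P2: H <- U -> S <- D -> V -> B
  P3: H <- U -> S <- D -> B
  P4: H <- U -> S <- B
That exhausts the simple backdoor paths. Count: 4.

4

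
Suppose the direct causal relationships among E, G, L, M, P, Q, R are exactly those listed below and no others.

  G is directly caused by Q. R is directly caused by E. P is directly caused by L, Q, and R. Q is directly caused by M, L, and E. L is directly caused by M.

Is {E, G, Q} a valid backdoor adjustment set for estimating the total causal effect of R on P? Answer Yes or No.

Backdoor paths from R to P (paths whose first edge points into R):
  P1: R <- E -> Q <- M -> L -> P
  P2: R <- E -> Q <- L -> P
  P3: R <- E -> Q -> P
Condition 1 (no descendant of R in the set): holds — descendants of R are {P}; none are in {E, G, Q}.
Condition 2 (every backdoor path blocked by {E, G, Q}):
  P1: blocked at fork node E ∈ conditioning set.
  P2: blocked at fork node E ∈ conditioning set.
  P3: blocked at fork node E ∈ conditioning set.
{E, G, Q} satisfies the backdoor criterion.

Yes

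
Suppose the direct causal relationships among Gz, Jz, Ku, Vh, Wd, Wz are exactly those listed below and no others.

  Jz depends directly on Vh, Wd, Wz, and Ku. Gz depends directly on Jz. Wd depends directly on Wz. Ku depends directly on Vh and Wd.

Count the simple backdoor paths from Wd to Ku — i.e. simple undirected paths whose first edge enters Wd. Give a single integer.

A backdoor path from Wd to Ku is any simple undirected path whose first edge points into Wd (i.e. leaves Wd via a parent).
Parents of Wd: {Wz}.
Enumerating:
  P1: Wd <- Wz -> Jz <- Vh -> Ku
  P2: Wd <- Wz -> Jz <- Ku
That exhausts the simple backdoor paths. Count: 2.

2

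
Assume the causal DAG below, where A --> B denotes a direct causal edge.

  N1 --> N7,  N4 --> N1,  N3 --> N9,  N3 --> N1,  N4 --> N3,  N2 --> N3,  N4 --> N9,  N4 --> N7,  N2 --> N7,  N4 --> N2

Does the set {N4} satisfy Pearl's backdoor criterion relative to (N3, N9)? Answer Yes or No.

Yes

Backdoor paths from N3 to N9 (paths whose first edge points into N3):
  P1: N3 <- N4 -> N9
  P2: N3 <- N2 <- N4 -> N9
  P3: N3 <- N2 -> N7 <- N4 -> N9
  P4: N3 <- N2 -> N7 <- N1 <- N4 -> N9
Condition 1 (no descendant of N3 in the set): holds — descendants of N3 are {N1, N7, N9}; none are in {N4}.
Condition 2 (every backdoor path blocked by {N4}):
  P1: blocked at fork node N4 ∈ conditioning set.
  P2: blocked at fork node N4 ∈ conditioning set.
  P3: blocked at collider N7 (neither it nor any descendant is in the conditioning set).
  P4: blocked at collider N7 (neither it nor any descendant is in the conditioning set).
{N4} satisfies the backdoor criterion.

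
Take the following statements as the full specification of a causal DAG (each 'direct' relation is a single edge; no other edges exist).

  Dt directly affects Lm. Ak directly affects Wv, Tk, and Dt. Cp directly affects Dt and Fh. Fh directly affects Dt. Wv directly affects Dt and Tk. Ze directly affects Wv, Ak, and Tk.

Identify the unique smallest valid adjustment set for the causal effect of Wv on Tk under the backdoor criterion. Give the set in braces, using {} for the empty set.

Variables eligible for adjustment (non-descendants of Wv, excluding Wv and Tk): {Ak, Cp, Fh, Ze}.
Backdoor paths from Wv to Tk:
  P1: Wv <- Ze -> Ak -> Tk
  P2: Wv <- Ze -> Tk
  P3: Wv <- Ak <- Ze -> Tk
  P4: Wv <- Ak -> Tk
The empty set is not sufficient: P1 (Wv <- Ze -> Ak -> Tk) has no collider blocking it and no conditioned non-collider, so it is open.
Try {Ak, Ze}:
  P1: blocked at fork node Ze ∈ conditioning set.
  P2: blocked at fork node Ze ∈ conditioning set.
  P3: blocked at chain node Ak ∈ conditioning set.
  P4: blocked at fork node Ak ∈ conditioning set.
{Ak, Ze} contains no descendant of Wv and blocks every backdoor path.
Every element of {Ak, Ze} is needed (dropping Ak leaves P4 open; dropping Ze leaves P2 open), so no proper subset is valid.
Among all size-2 subsets of the eligible variables, only {Ak, Ze} blocks every backdoor path, so it is the unique smallest valid adjustment set.

{Ak, Ze}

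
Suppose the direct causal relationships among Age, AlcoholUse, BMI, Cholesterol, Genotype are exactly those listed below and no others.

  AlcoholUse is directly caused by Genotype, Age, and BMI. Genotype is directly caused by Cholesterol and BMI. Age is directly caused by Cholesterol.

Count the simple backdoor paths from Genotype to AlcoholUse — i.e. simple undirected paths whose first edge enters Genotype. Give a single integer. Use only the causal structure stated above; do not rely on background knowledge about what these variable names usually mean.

2

A backdoor path from Genotype to AlcoholUse is any simple undirected path whose first edge points into Genotype (i.e. leaves Genotype via a parent).
Parents of Genotype: {BMI, Cholesterol}.
Enumerating:
  P1: Genotype <- BMI -> AlcoholUse
  P2: Genotype <- Cholesterol -> Age -> AlcoholUse
That exhausts the simple backdoor paths. Count: 2.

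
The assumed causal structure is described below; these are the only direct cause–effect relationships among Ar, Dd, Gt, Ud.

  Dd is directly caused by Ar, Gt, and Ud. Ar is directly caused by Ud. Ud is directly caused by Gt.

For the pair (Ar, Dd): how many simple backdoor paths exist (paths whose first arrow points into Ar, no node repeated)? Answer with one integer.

A backdoor path from Ar to Dd is any simple undirected path whose first edge points into Ar (i.e. leaves Ar via a parent).
Parents of Ar: {Ud}.
Enumerating:
  P1: Ar <- Ud <- Gt -> Dd
  P2: Ar <- Ud -> Dd
That exhausts the simple backdoor paths. Count: 2.

2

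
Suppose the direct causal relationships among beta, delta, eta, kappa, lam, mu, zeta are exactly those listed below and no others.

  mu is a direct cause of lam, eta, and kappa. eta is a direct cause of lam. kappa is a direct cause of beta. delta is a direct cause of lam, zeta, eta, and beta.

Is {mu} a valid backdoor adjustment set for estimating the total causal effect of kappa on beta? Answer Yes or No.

Yes

Backdoor paths from kappa to beta (paths whose first edge points into kappa):
  P1: kappa <- mu -> eta <- delta -> beta
  P2: kappa <- mu -> eta -> lam <- delta -> beta
  P3: kappa <- mu -> lam <- delta -> beta
  P4: kappa <- mu -> lam <- eta <- delta -> beta
Condition 1 (no descendant of kappa in the set): holds — descendants of kappa are {beta}; none are in {mu}.
Condition 2 (every backdoor path blocked by {mu}):
  P1: blocked at fork node mu ∈ conditioning set.
  P2: blocked at fork node mu ∈ conditioning set.
  P3: blocked at fork node mu ∈ conditioning set.
  P4: blocked at fork node mu ∈ conditioning set.
{mu} satisfies the backdoor criterion.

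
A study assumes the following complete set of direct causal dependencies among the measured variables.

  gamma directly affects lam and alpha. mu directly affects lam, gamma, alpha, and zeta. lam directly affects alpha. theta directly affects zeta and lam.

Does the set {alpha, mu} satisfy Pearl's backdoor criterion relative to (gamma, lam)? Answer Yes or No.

No

Backdoor paths from gamma to lam (paths whose first edge points into gamma):
  P1: gamma <- mu -> lam
  P2: gamma <- mu -> alpha <- lam
  P3: gamma <- mu -> zeta <- theta -> lam
Condition 1 (no descendant of gamma in the set): FAILS — alpha is a descendant of gamma.
Condition 2 (every backdoor path blocked by {alpha, mu}):
  P1: blocked at fork node mu ∈ conditioning set.
  P2: blocked at fork node mu ∈ conditioning set.
  P3: blocked at fork node mu ∈ conditioning set.
{alpha, mu} does not satisfy the backdoor criterion.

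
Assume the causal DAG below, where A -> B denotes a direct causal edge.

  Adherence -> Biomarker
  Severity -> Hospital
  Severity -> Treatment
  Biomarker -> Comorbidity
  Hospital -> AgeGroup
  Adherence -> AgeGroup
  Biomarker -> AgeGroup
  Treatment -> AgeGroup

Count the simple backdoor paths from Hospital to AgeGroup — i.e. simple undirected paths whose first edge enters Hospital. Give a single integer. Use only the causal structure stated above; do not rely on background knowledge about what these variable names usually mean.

1

A backdoor path from Hospital to AgeGroup is any simple undirected path whose first edge points into Hospital (i.e. leaves Hospital via a parent).
Parents of Hospital: {Severity}.
Enumerating:
  P1: Hospital <- Severity -> Treatment -> AgeGroup
That exhausts the simple backdoor paths. Count: 1.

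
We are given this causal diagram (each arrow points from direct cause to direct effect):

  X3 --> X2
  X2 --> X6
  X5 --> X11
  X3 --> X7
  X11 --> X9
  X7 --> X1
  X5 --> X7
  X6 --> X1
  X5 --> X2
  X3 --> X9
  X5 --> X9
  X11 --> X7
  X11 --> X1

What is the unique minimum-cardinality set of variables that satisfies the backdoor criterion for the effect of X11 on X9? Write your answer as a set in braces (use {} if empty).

Variables eligible for adjustment (non-descendants of X11, excluding X11 and X9): {X2, X3, X5, X6}.
Backdoor paths from X11 to X9:
  P1: X11 <- X5 -> X2 <- X3 -> X9
  P2: X11 <- X5 -> X2 -> X6 -> X1 <- X7 <- X3 -> X9
  P3: X11 <- X5 -> X7 <- X3 -> X9
  P4: X11 <- X5 -> X7 -> X1 <- X6 <- X2 <- X3 -> X9
  P5: X11 <- X5 -> X9
The empty set is not sufficient: P5 (X11 <- X5 -> X9) has no collider blocking it and no conditioned non-collider, so it is open.
Try {X5}:
  P1: blocked at fork node X5 ∈ conditioning set.
  P2: blocked at fork node X5 ∈ conditioning set.
  P3: blocked at fork node X5 ∈ conditioning set.
  P4: blocked at fork node X5 ∈ conditioning set.
  P5: blocked at fork node X5 ∈ conditioning set.
{X5} contains no descendant of X11 and blocks every backdoor path.
No other singleton works — e.g. {X3} leaves P5 open — so {X5} is the unique smallest valid adjustment set.

{X5}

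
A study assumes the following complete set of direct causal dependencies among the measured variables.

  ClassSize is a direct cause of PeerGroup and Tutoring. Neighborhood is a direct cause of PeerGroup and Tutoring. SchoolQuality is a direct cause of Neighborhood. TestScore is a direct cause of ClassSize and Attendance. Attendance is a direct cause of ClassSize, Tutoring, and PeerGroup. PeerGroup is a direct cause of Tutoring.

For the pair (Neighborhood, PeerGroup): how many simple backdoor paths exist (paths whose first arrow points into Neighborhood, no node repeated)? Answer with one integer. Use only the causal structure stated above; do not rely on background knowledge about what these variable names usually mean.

0

A backdoor path from Neighborhood to PeerGroup is any simple undirected path whose first edge points into Neighborhood (i.e. leaves Neighborhood via a parent).
Parents of Neighborhood: {SchoolQuality}.
No simple path from any parent of Neighborhood reaches PeerGroup without revisiting Neighborhood, so there are no backdoor paths.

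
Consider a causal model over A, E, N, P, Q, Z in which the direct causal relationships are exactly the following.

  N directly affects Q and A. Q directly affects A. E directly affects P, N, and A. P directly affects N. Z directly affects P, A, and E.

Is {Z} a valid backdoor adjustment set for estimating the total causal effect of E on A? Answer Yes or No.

Backdoor paths from E to A (paths whose first edge points into E):
  P1: E <- Z -> P -> N -> Q -> A
  P2: E <- Z -> P -> N -> A
  P3: E <- Z -> A
Condition 1 (no descendant of E in the set): holds — descendants of E are {A, N, P, Q}; none are in {Z}.
Condition 2 (every backdoor path blocked by {Z}):
  P1: blocked at fork node Z ∈ conditioning set.
  P2: blocked at fork node Z ∈ conditioning set.
  P3: blocked at fork node Z ∈ conditioning set.
{Z} satisfies the backdoor criterion.

Yes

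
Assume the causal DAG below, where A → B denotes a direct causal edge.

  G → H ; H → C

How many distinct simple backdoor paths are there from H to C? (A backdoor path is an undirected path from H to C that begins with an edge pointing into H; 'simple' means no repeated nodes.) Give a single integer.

A backdoor path from H to C is any simple undirected path whose first edge points into H (i.e. leaves H via a parent).
Parents of H: {G}.
No simple path from any parent of H reaches C without revisiting H, so there are no backdoor paths.

0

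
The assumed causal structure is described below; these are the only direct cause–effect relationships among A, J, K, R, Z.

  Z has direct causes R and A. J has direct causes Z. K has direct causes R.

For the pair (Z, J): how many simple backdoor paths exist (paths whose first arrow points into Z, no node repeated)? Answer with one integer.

A backdoor path from Z to J is any simple undirected path whose first edge points into Z (i.e. leaves Z via a parent).
Parents of Z: {A, R}.
No simple path from any parent of Z reaches J without revisiting Z, so there are no backdoor paths.

0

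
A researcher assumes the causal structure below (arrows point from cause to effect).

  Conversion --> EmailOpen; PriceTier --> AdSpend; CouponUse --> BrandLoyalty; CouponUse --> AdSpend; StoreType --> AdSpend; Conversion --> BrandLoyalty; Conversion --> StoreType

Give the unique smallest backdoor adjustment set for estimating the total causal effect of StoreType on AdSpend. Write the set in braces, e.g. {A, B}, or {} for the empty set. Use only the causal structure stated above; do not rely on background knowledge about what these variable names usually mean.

Variables eligible for adjustment (non-descendants of StoreType, excluding StoreType and AdSpend): {BrandLoyalty, Conversion, CouponUse, EmailOpen, PriceTier}.
Backdoor paths from StoreType to AdSpend:
  P1: StoreType <- Conversion -> BrandLoyalty <- CouponUse -> AdSpend
Each backdoor path contains an unconditioned collider, so every path is already blocked with the empty conditioning set:
  P1: blocked at collider BrandLoyalty (neither it nor any descendant is in the conditioning set).
The empty set is therefore the unique smallest valid set.

{}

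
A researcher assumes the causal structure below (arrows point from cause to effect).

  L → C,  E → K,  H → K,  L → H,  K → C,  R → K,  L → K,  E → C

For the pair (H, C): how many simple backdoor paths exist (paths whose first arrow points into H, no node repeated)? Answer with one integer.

A backdoor path from H to C is any simple undirected path whose first edge points into H (i.e. leaves H via a parent).
Parents of H: {L}.
Enumerating:
  P1: H <- L -> K <- E -> C
  P2: H <- L -> K -> C
  P3: H <- L -> C
That exhausts the simple backdoor paths. Count: 3.

3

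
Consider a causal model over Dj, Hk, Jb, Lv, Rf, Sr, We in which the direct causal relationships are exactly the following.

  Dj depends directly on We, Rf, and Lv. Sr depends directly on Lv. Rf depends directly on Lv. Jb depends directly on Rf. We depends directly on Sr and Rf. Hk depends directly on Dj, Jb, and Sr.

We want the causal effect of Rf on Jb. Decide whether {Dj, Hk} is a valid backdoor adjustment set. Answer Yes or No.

Backdoor paths from Rf to Jb (paths whose first edge points into Rf):
  P1: Rf <- Lv -> Sr -> We -> Dj -> Hk <- Jb
  P2: Rf <- Lv -> Sr -> Hk <- Jb
  P3: Rf <- Lv -> Dj <- We <- Sr -> Hk <- Jb
  P4: Rf <- Lv -> Dj -> Hk <- Jb
Condition 1 (no descendant of Rf in the set): FAILS — Dj and Hk are descendants of Rf.
Condition 2 (every backdoor path blocked by {Dj, Hk}):
  P1: blocked at chain node Dj ∈ conditioning set.
  P2: open — collider(s) Hk are conditioned on (or have a conditioned descendant) and no non-collider on the path is in the set.
  P3: open — collider(s) Dj, Hk are conditioned on (or have a conditioned descendant) and no non-collider on the path is in the set.
  P4: blocked at chain node Dj ∈ conditioning set.
{Dj, Hk} does not satisfy the backdoor criterion.

No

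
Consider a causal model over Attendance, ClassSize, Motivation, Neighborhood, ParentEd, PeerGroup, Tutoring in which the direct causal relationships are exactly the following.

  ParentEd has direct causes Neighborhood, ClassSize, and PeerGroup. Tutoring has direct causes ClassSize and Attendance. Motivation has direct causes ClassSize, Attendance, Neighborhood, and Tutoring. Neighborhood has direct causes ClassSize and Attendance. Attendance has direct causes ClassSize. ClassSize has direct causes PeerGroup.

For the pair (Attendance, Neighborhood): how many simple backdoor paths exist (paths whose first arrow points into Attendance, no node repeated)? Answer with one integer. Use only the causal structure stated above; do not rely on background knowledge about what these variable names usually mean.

A backdoor path from Attendance to Neighborhood is any simple undirected path whose first edge points into Attendance (i.e. leaves Attendance via a parent).
Parents of Attendance: {ClassSize}.
Enumerating:
  P1: Attendance <- ClassSize <- PeerGroup -> ParentEd <- Neighborhood
  P2: Attendance <- ClassSize -> Neighborhood
  P3: Attendance <- ClassSize -> ParentEd <- Neighborhood
  P4: Attendance <- ClassSize -> Tutoring -> Motivation <- Neighborhood
  P5: Attendance <- ClassSize -> Motivation <- Neighborhood
That exhausts the simple backdoor paths. Count: 5.

5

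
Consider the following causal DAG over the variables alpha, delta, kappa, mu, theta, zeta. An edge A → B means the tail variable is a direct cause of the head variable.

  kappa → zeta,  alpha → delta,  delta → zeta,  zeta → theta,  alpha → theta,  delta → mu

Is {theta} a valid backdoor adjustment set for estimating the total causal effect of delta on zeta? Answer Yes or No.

Backdoor paths from delta to zeta (paths whose first edge points into delta):
  P1: delta <- alpha -> theta <- zeta
Condition 1 (no descendant of delta in the set): FAILS — theta is a descendant of delta.
Condition 2 (every backdoor path blocked by {theta}):
  P1: open — collider(s) theta are conditioned on (or have a conditioned descendant) and no non-collider on the path is in the set.
{theta} does not satisfy the backdoor criterion.

No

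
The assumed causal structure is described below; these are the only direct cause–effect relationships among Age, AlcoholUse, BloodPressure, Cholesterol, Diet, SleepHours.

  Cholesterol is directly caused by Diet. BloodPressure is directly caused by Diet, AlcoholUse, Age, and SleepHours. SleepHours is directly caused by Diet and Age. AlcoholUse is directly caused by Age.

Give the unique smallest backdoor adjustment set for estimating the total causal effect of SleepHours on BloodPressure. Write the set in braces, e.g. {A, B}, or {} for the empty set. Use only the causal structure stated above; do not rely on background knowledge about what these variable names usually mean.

{Age, Diet}

Variables eligible for adjustment (non-descendants of SleepHours, excluding SleepHours and BloodPressure): {Age, AlcoholUse, Cholesterol, Diet}.
Backdoor paths from SleepHours to BloodPressure:
  P1: SleepHours <- Age -> AlcoholUse -> BloodPressure
  P2: SleepHours <- Age -> BloodPressure
  P3: SleepHours <- Diet -> BloodPressure
The empty set is not sufficient: P1 (SleepHours <- Age -> AlcoholUse -> BloodPressure) has no collider blocking it and no conditioned non-collider, so it is open.
Try {Age, Diet}:
  P1: blocked at fork node Age ∈ conditioning set.
  P2: blocked at fork node Age ∈ conditioning set.
  P3: blocked at fork node Diet ∈ conditioning set.
{Age, Diet} contains no descendant of SleepHours and blocks every backdoor path.
Every element of {Age, Diet} is needed (dropping Age leaves P1 open; dropping Diet leaves P3 open), so no proper subset is valid.
Among all size-2 subsets of the eligible variables, only {Age, Diet} blocks every backdoor path, so it is the unique smallest valid adjustment set.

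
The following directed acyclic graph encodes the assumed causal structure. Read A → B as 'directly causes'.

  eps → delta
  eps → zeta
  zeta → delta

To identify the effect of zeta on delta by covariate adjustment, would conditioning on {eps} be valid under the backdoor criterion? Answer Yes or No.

Yes

Backdoor paths from zeta to delta (paths whose first edge points into zeta):
  P1: zeta <- eps -> delta
Condition 1 (no descendant of zeta in the set): holds — descendants of zeta are {delta}; none are in {eps}.
Condition 2 (every backdoor path blocked by {eps}):
  P1: blocked at fork node eps ∈ conditioning set.
{eps} satisfies the backdoor criterion.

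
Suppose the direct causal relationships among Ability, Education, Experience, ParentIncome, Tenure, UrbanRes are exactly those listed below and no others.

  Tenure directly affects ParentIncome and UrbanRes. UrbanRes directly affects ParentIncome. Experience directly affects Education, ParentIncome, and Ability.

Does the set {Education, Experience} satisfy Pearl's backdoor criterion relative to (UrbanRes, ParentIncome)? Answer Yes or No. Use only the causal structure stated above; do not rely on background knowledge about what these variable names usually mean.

Backdoor paths from UrbanRes to ParentIncome (paths whose first edge points into UrbanRes):
  P1: UrbanRes <- Tenure -> ParentIncome
Condition 1 (no descendant of UrbanRes in the set): holds — descendants of UrbanRes are {ParentIncome}; none are in {Education, Experience}.
Condition 2 (every backdoor path blocked by {Education, Experience}):
  P1: open — no interior node is in the conditioning set.
{Education, Experience} does not satisfy the backdoor criterion.

No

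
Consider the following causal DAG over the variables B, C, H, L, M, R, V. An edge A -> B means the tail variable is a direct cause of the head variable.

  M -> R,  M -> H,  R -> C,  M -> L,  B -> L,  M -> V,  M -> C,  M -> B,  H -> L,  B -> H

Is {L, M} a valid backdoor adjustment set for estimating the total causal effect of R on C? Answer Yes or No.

Backdoor paths from R to C (paths whose first edge points into R):
  P1: R <- M -> C
Condition 1 (no descendant of R in the set): holds — descendants of R are {C}; none are in {L, M}.
Condition 2 (every backdoor path blocked by {L, M}):
  P1: blocked at fork node M ∈ conditioning set.
{L, M} satisfies the backdoor criterion.

Yes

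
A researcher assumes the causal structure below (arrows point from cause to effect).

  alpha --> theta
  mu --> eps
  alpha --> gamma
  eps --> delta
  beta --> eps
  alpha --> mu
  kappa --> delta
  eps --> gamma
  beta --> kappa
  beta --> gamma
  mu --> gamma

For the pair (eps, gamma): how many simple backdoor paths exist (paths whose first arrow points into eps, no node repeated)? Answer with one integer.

3

A backdoor path from eps to gamma is any simple undirected path whose first edge points into eps (i.e. leaves eps via a parent).
Parents of eps: {beta, mu}.
Enumerating:
  P1: eps <- mu <- alpha -> gamma
  P2: eps <- mu -> gamma
  P3: eps <- beta -> gamma
That exhausts the simple backdoor paths. Count: 3.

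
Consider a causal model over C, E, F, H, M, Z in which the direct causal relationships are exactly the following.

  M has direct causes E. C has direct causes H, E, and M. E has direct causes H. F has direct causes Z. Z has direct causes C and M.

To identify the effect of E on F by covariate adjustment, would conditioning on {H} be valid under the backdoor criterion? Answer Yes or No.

Yes

Backdoor paths from E to F (paths whose first edge points into E):
  P1: E <- H -> C <- M -> Z -> F
  P2: E <- H -> C -> Z -> F
Condition 1 (no descendant of E in the set): holds — descendants of E are {C, F, M, Z}; none are in {H}.
Condition 2 (every backdoor path blocked by {H}):
  P1: blocked at fork node H ∈ conditioning set.
  P2: blocked at fork node H ∈ conditioning set.
{H} satisfies the backdoor criterion.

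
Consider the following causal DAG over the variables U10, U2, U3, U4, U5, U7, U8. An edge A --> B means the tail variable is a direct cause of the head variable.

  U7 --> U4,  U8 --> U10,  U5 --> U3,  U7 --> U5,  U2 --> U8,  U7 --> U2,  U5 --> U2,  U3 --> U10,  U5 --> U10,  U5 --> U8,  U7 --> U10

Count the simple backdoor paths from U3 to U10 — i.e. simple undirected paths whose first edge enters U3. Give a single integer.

A backdoor path from U3 to U10 is any simple undirected path whose first edge points into U3 (i.e. leaves U3 via a parent).
Parents of U3: {U5}.
Enumerating:
  P1: U3 <- U5 <- U7 -> U2 -> U8 -> U10
  P2: U3 <- U5 <- U7 -> U10
  P3: U3 <- U5 -> U2 <- U7 -> U10
  P4: U3 <- U5 -> U2 -> U8 -> U10
  P5: U3 <- U5 -> U8 <- U2 <- U7 -> U10
  P6: U3 <- U5 -> U8 -> U10
  P7: U3 <- U5 -> U10
That exhausts the simple backdoor paths. Count: 7.

7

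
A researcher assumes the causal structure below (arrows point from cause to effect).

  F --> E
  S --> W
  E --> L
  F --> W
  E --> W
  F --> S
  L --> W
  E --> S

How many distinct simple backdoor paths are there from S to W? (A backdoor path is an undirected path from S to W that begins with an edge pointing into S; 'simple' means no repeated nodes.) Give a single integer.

6

A backdoor path from S to W is any simple undirected path whose first edge points into S (i.e. leaves S via a parent).
Parents of S: {E, F}.
Enumerating:
  P1: S <- F -> E -> L -> W
  P2: S <- F -> E -> W
  P3: S <- F -> W
  P4: S <- E <- F -> W
  P5: S <- E -> L -> W
  P6: S <- E -> W
That exhausts the simple backdoor paths. Count: 6.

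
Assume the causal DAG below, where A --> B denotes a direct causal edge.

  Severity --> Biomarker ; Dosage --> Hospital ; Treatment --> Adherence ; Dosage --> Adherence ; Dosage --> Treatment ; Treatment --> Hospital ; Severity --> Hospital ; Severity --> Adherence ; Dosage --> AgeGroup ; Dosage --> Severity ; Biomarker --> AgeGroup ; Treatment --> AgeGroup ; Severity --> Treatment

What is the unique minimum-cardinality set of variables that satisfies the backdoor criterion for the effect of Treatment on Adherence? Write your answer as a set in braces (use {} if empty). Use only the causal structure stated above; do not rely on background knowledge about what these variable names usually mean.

{Dosage, Severity}

Variables eligible for adjustment (non-descendants of Treatment, excluding Treatment and Adherence): {Biomarker, Dosage, Severity}.
Backdoor paths from Treatment to Adherence:
  P1: Treatment <- Dosage -> Severity -> Adherence
  P2: Treatment <- Dosage -> Adherence
  P3: Treatment <- Dosage -> AgeGroup <- Biomarker <- Severity -> Adherence
  P4: Treatment <- Dosage -> Hospital <- Severity -> Adherence
  P5: Treatment <- Severity <- Dosage -> Adherence
  P6: Treatment <- Severity -> Adherence
  P7: Treatment <- Severity -> Biomarker -> AgeGroup <- Dosage -> Adherence
  P8: Treatment <- Severity -> Hospital <- Dosage -> Adherence
The empty set is not sufficient: P1 (Treatment <- Dosage -> Severity -> Adherence) has no collider blocking it and no conditioned non-collider, so it is open.
Try {Dosage, Severity}:
  P1: blocked at fork node Dosage ∈ conditioning set.
  P2: blocked at fork node Dosage ∈ conditioning set.
  P3: blocked at fork node Dosage ∈ conditioning set.
  P4: blocked at fork node Dosage ∈ conditioning set.
  P5: blocked at chain node Severity ∈ conditioning set.
  P6: blocked at fork node Severity ∈ conditioning set.
  P7: blocked at fork node Severity ∈ conditioning set.
  P8: blocked at fork node Severity ∈ conditioning set.
{Dosage, Severity} contains no descendant of Treatment and blocks every backdoor path.
Every element of {Dosage, Severity} is needed (dropping Dosage leaves P2 open; dropping Severity leaves P6 open), so no proper subset is valid.
Among all size-2 subsets of the eligible variables, only {Dosage, Severity} blocks every backdoor path, so it is the unique smallest valid adjustment set.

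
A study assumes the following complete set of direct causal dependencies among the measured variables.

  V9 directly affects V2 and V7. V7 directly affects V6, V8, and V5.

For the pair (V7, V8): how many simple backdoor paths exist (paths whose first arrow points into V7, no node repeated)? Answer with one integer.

0

A backdoor path from V7 to V8 is any simple undirected path whose first edge points into V7 (i.e. leaves V7 via a parent).
Parents of V7: {V9}.
No simple path from any parent of V7 reaches V8 without revisiting V7, so there are no backdoor paths.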